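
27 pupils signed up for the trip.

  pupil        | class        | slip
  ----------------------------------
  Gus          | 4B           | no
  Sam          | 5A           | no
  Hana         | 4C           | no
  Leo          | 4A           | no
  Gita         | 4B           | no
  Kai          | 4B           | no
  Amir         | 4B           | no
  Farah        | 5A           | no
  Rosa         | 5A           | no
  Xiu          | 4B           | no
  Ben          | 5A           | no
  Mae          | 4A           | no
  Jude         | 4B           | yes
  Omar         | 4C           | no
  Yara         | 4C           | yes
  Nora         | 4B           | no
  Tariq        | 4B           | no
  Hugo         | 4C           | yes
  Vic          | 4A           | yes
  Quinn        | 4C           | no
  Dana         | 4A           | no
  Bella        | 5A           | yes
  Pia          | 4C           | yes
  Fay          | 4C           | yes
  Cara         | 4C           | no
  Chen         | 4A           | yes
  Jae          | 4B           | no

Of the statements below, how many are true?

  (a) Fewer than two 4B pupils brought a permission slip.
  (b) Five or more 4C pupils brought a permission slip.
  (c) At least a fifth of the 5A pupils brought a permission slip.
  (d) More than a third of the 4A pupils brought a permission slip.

(a) 4B: |A| = 9, |A ∩ B| = 1; needs |A ∩ B| < 2 — true.
(b) 4C: |A| = 8, |A ∩ B| = 4; needs |A ∩ B| ≥ 5 — false.
(c) 5A: |A| = 5, |A ∩ B| = 1; needs |A ∩ B| / |A| ≥ 1/5 — true.
(d) 4A: |A| = 5, |A ∩ B| = 2; needs |A ∩ B| / |A| > 1/3 — true.

3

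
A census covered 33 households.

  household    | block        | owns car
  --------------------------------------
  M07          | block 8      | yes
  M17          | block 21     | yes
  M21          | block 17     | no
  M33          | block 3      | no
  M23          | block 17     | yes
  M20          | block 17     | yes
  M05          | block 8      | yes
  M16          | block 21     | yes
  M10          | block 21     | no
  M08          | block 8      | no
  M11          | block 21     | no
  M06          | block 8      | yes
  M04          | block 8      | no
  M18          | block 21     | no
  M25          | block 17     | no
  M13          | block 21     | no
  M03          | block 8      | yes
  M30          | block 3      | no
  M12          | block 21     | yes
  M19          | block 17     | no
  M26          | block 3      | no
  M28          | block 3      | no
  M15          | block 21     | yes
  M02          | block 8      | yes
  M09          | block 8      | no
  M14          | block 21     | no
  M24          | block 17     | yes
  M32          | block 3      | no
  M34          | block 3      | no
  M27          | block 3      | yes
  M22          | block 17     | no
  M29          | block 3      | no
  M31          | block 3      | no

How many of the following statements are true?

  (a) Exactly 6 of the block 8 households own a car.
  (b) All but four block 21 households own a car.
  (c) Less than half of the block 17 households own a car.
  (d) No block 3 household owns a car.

1

(a) block 8: |A| = 8, |A ∩ B| = 5; needs |A ∩ B| = 6 — false.
(b) block 21: |A| = 9, |A ∩ B| = 4; needs |A ∖ B| = 4 — false.
(c) block 17: |A| = 7, |A ∩ B| = 3; needs |A ∩ B| < |A ∖ B| — true.
(d) block 3: |A| = 9, |A ∩ B| = 1; needs A ∩ B = ∅ (|A ∩ B| = 0) — false.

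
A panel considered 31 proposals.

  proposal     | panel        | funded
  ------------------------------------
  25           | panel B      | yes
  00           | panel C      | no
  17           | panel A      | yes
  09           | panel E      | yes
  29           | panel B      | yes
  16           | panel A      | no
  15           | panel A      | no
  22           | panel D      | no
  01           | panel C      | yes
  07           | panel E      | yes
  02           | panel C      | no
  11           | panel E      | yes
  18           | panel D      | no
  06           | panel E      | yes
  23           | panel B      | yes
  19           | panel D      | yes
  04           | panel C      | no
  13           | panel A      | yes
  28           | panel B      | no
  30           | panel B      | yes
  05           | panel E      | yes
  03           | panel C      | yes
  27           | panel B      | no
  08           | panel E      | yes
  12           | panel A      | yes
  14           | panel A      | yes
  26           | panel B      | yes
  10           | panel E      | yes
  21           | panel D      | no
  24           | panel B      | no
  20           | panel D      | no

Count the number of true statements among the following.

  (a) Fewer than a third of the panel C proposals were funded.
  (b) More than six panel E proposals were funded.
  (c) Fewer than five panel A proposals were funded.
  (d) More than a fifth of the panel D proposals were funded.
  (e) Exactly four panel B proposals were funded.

(a) panel C: |A| = 5, |A ∩ B| = 2; needs |A ∩ B| / |A| < 1/3 — false.
(b) panel E: |A| = 7, |A ∩ B| = 7; needs |A ∩ B| > 6 — true.
(c) panel A: |A| = 6, |A ∩ B| = 4; needs |A ∩ B| < 5 — true.
(d) panel D: |A| = 5, |A ∩ B| = 1; needs |A ∩ B| / |A| > 1/5 — false.
(e) panel B: |A| = 8, |A ∩ B| = 5; needs |A ∩ B| = 4 — false.

2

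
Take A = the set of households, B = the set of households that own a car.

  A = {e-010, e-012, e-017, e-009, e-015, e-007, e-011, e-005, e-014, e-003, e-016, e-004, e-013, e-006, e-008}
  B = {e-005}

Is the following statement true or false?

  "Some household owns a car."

'Some household owns a car' holds iff A ∩ B ≠ ∅ (|A ∩ B| ≥ 1).
|A| = 15, |A ∩ B| = 1, |A ∖ B| = 14.
So the statement is true.

True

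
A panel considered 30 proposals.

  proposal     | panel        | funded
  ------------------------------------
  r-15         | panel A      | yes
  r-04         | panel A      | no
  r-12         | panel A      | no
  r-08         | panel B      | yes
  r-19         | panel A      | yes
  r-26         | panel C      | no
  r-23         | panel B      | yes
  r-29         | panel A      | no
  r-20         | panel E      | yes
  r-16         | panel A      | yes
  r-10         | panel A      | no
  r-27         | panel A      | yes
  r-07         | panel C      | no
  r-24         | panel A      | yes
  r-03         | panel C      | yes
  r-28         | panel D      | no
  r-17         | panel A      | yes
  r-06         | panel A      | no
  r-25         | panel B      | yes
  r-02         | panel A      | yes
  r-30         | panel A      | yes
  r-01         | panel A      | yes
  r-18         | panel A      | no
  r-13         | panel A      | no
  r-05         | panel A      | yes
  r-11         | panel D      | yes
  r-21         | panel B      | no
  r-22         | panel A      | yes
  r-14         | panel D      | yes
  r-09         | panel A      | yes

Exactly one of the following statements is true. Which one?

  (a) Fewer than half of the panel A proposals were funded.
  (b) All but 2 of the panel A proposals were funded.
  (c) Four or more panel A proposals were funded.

(c)

|A| = 19, |A ∩ B| = 12, |A ∖ B| = 7.
(a) requires |A ∩ B| < |A ∖ B|: false.
(b) requires |A ∖ B| = 2: false.
(c) requires |A ∩ B| ≥ 4: true.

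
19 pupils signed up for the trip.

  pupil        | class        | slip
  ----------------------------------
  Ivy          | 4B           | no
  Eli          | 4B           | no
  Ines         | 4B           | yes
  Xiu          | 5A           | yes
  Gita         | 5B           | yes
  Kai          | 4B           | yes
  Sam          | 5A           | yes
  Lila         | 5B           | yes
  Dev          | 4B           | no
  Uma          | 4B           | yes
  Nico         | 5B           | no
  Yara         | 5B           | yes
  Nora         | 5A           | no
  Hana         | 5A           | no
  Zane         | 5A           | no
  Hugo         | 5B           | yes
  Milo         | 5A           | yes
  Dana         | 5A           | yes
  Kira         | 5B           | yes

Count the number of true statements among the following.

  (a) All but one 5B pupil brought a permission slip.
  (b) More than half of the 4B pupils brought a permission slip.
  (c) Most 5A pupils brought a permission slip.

2

(a) 5B: |A| = 6, |A ∩ B| = 5; needs |A ∖ B| = 1 — true.
(b) 4B: |A| = 6, |A ∩ B| = 3; needs |A ∩ B| > |A ∖ B| — false.
(c) 5A: |A| = 7, |A ∩ B| = 4; needs |A ∩ B| > |A ∖ B| — true.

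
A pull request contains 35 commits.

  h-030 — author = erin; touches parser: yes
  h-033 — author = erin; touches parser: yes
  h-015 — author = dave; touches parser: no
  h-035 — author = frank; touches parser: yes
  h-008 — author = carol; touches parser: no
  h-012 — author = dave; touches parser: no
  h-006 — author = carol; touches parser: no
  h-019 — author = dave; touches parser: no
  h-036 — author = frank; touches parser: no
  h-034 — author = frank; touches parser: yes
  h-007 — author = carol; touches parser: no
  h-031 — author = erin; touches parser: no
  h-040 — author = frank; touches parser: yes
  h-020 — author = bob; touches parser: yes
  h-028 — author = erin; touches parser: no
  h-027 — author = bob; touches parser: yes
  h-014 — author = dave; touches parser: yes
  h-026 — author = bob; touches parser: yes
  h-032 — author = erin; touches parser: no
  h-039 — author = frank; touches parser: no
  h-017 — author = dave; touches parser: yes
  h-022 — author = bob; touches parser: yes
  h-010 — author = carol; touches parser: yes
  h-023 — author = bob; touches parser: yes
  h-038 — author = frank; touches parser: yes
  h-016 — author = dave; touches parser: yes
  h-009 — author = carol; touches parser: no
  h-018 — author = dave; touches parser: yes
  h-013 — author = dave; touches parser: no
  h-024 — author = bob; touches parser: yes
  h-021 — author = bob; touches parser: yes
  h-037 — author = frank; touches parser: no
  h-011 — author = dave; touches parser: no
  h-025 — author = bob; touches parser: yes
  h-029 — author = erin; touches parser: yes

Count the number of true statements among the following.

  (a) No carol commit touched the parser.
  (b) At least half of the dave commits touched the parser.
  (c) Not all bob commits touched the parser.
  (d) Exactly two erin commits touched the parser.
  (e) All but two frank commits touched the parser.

0

(a) carol: |A| = 5, |A ∩ B| = 1; needs A ∩ B = ∅ (|A ∩ B| = 0) — false.
(b) dave: |A| = 9, |A ∩ B| = 4; needs |A ∩ B| ≥ |A ∖ B| — false.
(c) bob: |A| = 8, |A ∩ B| = 8; needs A ⊄ B (|A ∖ B| ≥ 1) — false.
(d) erin: |A| = 6, |A ∩ B| = 3; needs |A ∩ B| = 2 — false.
(e) frank: |A| = 7, |A ∩ B| = 4; needs |A ∖ B| = 2 — false.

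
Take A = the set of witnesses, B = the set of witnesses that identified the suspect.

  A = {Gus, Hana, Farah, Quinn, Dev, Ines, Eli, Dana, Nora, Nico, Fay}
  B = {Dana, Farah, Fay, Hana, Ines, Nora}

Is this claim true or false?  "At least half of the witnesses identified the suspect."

True

'At least half of the witnesses identified the suspect' holds iff |A ∩ B| ≥ |A ∖ B|.
A (the restrictor) = {Gus, Hana, Farah, Quinn, Dev, Ines, Eli, Dana, Nora, Nico, Fay}, |A| = 11.
A ∩ B = {Hana, Farah, Ines, Dana, Nora, Fay}, so |A ∩ B| = 6.
A ∖ B = {Gus, Quinn, Dev, Eli, Nico}, so |A ∖ B| = 5.
6 > 5, so the statement is true.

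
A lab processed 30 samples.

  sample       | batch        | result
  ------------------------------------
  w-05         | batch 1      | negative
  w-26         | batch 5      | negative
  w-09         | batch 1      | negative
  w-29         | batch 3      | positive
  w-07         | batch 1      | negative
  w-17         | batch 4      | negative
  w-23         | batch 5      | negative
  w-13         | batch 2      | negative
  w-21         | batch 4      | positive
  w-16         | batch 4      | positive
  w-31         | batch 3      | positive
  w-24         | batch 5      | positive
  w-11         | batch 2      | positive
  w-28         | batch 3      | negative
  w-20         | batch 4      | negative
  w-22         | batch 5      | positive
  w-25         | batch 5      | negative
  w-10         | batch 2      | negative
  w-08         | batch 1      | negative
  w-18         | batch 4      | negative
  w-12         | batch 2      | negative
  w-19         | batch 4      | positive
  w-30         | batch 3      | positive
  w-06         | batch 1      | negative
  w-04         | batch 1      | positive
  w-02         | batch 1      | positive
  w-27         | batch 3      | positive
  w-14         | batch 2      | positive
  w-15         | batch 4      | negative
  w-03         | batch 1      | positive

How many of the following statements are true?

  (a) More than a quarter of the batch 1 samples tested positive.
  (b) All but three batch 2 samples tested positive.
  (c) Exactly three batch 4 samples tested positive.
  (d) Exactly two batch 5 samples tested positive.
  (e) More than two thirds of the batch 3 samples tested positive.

5

(a) batch 1: |A| = 8, |A ∩ B| = 3; needs |A ∩ B| / |A| > 1/4 — true.
(b) batch 2: |A| = 5, |A ∩ B| = 2; needs |A ∖ B| = 3 — true.
(c) batch 4: |A| = 7, |A ∩ B| = 3; needs |A ∩ B| = 3 — true.
(d) batch 5: |A| = 5, |A ∩ B| = 2; needs |A ∩ B| = 2 — true.
(e) batch 3: |A| = 5, |A ∩ B| = 4; needs |A ∩ B| / |A| > 2/3 — true.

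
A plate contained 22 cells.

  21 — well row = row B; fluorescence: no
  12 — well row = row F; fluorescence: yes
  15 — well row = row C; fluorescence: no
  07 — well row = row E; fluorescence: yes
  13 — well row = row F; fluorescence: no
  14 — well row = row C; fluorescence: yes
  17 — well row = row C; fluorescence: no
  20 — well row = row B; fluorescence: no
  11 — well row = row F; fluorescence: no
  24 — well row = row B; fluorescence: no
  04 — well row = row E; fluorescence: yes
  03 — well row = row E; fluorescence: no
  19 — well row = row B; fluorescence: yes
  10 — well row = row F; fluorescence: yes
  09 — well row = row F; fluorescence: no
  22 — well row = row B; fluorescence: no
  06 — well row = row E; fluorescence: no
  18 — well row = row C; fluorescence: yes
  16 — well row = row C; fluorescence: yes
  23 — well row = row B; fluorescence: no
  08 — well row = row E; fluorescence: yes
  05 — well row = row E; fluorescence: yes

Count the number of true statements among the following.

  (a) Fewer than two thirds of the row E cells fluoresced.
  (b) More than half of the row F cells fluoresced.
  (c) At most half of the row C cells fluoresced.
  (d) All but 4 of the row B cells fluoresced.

0

(a) row E: |A| = 6, |A ∩ B| = 4; needs |A ∩ B| / |A| < 2/3 — false.
(b) row F: |A| = 5, |A ∩ B| = 2; needs |A ∩ B| > |A ∖ B| — false.
(c) row C: |A| = 5, |A ∩ B| = 3; needs |A ∩ B| ≤ |A ∖ B| — false.
(d) row B: |A| = 6, |A ∩ B| = 1; needs |A ∖ B| = 4 — false.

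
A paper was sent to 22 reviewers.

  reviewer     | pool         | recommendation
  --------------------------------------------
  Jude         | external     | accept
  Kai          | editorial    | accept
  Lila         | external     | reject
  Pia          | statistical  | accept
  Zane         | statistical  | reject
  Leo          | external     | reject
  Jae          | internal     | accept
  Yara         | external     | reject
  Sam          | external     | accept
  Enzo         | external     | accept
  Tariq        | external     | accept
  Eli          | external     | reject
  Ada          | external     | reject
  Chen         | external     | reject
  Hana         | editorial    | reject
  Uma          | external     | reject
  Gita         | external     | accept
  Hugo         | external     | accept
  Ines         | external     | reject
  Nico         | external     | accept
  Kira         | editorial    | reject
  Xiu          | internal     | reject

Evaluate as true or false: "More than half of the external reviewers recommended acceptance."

False

'More than half of the external reviewers recommended acceptance' holds iff |A ∩ B| > |A ∖ B|.
|A| = 15, |A ∩ B| = 7, |A ∖ B| = 8.
7 < 8, so the statement is false.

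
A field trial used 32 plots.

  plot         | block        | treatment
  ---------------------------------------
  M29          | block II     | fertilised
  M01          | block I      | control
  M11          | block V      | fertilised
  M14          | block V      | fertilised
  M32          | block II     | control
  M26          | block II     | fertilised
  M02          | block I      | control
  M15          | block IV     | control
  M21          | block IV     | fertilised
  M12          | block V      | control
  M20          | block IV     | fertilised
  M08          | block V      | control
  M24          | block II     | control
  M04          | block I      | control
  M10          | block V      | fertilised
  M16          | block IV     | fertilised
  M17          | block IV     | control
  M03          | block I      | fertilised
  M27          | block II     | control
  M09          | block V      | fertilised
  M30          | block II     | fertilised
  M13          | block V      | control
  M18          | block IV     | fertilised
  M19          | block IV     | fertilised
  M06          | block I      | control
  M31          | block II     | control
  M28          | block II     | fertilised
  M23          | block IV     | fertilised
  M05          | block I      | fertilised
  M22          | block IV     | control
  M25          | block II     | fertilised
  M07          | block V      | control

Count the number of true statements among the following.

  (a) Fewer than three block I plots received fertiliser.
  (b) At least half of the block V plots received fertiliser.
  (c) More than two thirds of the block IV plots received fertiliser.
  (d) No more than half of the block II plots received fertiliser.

2

(a) block I: |A| = 6, |A ∩ B| = 2; needs |A ∩ B| < 3 — true.
(b) block V: |A| = 8, |A ∩ B| = 4; needs |A ∩ B| ≥ |A ∖ B| — true.
(c) block IV: |A| = 9, |A ∩ B| = 6; needs |A ∩ B| / |A| > 2/3 — false.
(d) block II: |A| = 9, |A ∩ B| = 5; needs |A ∩ B| ≤ |A ∖ B| — false.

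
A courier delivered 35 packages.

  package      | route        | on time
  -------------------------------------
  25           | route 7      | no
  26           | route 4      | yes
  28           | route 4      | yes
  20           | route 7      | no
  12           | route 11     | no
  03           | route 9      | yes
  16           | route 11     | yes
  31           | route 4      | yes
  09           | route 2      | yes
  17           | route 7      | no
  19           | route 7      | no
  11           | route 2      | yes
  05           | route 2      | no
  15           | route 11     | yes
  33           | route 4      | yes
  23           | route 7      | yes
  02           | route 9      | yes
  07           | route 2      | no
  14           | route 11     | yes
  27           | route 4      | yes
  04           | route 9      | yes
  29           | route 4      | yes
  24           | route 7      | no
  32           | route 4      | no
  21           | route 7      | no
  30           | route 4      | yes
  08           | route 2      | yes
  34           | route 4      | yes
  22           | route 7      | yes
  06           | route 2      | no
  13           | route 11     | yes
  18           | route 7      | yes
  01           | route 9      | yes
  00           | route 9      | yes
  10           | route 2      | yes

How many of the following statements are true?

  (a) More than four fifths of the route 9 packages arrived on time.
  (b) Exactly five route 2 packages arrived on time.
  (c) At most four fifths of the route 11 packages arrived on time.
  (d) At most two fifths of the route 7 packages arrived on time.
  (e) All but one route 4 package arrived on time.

4

(a) route 9: |A| = 5, |A ∩ B| = 5; needs |A ∩ B| / |A| > 4/5 — true.
(b) route 2: |A| = 7, |A ∩ B| = 4; needs |A ∩ B| = 5 — false.
(c) route 11: |A| = 5, |A ∩ B| = 4; needs |A ∩ B| / |A| ≤ 4/5 — true.
(d) route 7: |A| = 9, |A ∩ B| = 3; needs |A ∩ B| / |A| ≤ 2/5 — true.
(e) route 4: |A| = 9, |A ∩ B| = 8; needs |A ∖ B| = 1 — true.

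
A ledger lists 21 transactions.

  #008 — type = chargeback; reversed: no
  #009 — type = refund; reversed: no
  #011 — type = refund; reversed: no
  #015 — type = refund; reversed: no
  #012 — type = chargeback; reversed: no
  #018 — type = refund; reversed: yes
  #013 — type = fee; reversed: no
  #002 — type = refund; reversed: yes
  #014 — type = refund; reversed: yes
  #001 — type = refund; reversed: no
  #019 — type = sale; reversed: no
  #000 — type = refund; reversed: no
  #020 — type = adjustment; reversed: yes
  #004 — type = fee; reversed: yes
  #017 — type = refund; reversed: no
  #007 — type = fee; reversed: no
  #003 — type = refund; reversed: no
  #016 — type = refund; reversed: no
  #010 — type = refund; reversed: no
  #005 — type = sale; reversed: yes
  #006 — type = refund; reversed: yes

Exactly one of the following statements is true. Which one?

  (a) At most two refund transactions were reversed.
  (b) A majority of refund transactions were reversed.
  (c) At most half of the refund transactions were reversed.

(c)

|A| = 13, |A ∩ B| = 4, |A ∖ B| = 9.
(a) requires |A ∩ B| ≤ 2: false.
(b) requires |A ∩ B| > |A ∖ B|: false.
(c) requires |A ∩ B| ≤ |A ∖ B|: true.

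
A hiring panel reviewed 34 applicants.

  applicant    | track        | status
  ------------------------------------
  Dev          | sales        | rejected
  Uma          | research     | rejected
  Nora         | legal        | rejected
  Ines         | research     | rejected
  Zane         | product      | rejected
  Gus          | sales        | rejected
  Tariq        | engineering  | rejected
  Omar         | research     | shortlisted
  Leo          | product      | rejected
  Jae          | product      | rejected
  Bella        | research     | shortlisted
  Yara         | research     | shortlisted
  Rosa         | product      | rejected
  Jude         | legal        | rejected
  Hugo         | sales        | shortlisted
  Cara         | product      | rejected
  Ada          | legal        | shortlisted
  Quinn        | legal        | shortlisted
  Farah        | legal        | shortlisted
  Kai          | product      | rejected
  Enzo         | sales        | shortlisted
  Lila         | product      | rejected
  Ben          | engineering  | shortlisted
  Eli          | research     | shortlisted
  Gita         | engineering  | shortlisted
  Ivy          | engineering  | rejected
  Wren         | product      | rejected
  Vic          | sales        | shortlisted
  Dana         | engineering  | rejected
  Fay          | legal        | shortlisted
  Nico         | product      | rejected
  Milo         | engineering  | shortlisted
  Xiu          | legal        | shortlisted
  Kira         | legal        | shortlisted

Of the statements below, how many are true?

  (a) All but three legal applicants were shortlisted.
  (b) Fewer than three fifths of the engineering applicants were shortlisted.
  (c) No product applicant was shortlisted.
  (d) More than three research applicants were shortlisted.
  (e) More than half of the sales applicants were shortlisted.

(a) legal: |A| = 8, |A ∩ B| = 6; needs |A ∖ B| = 3 — false.
(b) engineering: |A| = 6, |A ∩ B| = 3; needs |A ∩ B| / |A| < 3/5 — true.
(c) product: |A| = 9, |A ∩ B| = 0; needs A ∩ B = ∅ (|A ∩ B| = 0) — true.
(d) research: |A| = 6, |A ∩ B| = 4; needs |A ∩ B| > 3 — true.
(e) sales: |A| = 5, |A ∩ B| = 3; needs |A ∩ B| > |A ∖ B| — true.

4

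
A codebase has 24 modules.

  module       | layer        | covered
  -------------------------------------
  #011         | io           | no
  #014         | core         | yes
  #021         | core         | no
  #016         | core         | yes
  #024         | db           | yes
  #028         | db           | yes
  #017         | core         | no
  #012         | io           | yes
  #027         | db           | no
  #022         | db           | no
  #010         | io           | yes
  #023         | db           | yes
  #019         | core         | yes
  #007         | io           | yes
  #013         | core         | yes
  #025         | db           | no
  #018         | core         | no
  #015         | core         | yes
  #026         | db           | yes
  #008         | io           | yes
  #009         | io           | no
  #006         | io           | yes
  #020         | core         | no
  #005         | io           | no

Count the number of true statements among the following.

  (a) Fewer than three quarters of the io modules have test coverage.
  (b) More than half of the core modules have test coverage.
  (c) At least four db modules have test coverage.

3

(a) io: |A| = 8, |A ∩ B| = 5; needs |A ∩ B| / |A| < 3/4 — true.
(b) core: |A| = 9, |A ∩ B| = 5; needs |A ∩ B| > |A ∖ B| — true.
(c) db: |A| = 7, |A ∩ B| = 4; needs |A ∩ B| ≥ 4 — true.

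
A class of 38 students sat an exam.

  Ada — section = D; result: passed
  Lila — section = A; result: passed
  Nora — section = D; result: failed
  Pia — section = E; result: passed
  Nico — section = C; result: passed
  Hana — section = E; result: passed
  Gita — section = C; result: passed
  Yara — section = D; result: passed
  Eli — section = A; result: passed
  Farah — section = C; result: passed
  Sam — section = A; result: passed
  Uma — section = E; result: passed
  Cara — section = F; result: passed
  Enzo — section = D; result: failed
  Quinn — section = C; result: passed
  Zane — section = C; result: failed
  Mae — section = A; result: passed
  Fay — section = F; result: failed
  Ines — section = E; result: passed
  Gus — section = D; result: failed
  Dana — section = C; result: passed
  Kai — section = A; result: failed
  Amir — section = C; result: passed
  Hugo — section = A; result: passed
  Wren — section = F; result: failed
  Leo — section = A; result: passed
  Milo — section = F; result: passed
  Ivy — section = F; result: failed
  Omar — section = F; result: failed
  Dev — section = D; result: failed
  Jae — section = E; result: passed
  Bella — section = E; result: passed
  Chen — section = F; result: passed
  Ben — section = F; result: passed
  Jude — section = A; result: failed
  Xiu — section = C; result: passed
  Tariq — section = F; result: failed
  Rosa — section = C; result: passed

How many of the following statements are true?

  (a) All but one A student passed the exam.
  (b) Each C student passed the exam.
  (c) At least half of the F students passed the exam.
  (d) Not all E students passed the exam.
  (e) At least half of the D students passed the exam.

(a) A: |A| = 8, |A ∩ B| = 6; needs |A ∖ B| = 1 — false.
(b) C: |A| = 9, |A ∩ B| = 8; needs A ⊆ B, i.e. every element of A is in B (|A ∖ B| = 0) — false.
(c) F: |A| = 9, |A ∩ B| = 4; needs |A ∩ B| ≥ |A ∖ B| — false.
(d) E: |A| = 6, |A ∩ B| = 6; needs A ⊄ B (|A ∖ B| ≥ 1) — false.
(e) D: |A| = 6, |A ∩ B| = 2; needs |A ∩ B| ≥ |A ∖ B| — false.

0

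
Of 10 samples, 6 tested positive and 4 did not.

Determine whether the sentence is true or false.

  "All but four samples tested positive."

True

Truth condition: |A ∖ B| = 4.
|A| = 10, |A ∩ B| = 6, |A ∖ B| = 4.
|A ∖ B| = 4, so the statement is true.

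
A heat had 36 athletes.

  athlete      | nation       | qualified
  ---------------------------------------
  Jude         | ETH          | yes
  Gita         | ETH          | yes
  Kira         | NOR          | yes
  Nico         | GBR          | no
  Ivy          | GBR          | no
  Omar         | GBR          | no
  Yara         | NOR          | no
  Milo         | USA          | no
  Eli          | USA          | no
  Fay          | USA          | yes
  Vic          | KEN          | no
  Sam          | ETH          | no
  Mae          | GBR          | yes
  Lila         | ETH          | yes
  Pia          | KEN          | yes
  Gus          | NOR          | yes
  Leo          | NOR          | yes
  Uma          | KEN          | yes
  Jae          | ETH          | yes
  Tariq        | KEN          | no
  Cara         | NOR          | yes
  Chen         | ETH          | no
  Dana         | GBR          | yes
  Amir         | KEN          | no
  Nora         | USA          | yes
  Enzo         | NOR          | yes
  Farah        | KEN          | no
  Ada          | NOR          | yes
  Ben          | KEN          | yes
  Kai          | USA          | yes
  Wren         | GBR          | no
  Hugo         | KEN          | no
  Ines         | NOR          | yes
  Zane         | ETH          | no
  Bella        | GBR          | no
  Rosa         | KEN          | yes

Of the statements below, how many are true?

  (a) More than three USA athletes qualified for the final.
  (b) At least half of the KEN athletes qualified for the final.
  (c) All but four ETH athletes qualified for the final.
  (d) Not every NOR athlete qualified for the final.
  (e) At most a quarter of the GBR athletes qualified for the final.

1

(a) USA: |A| = 5, |A ∩ B| = 3; needs |A ∩ B| > 3 — false.
(b) KEN: |A| = 9, |A ∩ B| = 4; needs |A ∩ B| ≥ |A ∖ B| — false.
(c) ETH: |A| = 7, |A ∩ B| = 4; needs |A ∖ B| = 4 — false.
(d) NOR: |A| = 8, |A ∩ B| = 7; needs A ⊄ B (|A ∖ B| ≥ 1) — true.
(e) GBR: |A| = 7, |A ∩ B| = 2; needs |A ∩ B| / |A| ≤ 1/4 — false.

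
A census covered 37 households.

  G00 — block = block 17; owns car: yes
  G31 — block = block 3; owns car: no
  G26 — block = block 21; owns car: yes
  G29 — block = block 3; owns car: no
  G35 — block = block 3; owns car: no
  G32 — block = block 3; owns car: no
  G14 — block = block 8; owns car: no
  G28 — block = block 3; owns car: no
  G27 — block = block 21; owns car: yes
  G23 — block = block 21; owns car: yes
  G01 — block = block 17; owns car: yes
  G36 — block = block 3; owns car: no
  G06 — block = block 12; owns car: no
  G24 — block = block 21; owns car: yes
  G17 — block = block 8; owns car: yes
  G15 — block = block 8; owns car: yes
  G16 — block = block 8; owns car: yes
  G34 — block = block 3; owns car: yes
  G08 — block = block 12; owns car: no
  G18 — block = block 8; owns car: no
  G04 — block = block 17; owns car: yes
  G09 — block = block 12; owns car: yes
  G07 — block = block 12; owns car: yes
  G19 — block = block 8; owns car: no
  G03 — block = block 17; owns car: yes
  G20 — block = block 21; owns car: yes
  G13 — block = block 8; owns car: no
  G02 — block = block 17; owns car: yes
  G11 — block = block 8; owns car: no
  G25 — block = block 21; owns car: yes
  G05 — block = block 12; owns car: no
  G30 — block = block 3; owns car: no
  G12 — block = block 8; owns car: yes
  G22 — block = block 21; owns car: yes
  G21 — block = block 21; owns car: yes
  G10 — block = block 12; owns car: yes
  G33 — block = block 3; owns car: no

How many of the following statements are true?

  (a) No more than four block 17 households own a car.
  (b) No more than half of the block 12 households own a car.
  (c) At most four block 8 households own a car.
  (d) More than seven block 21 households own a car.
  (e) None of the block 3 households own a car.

(a) block 17: |A| = 5, |A ∩ B| = 5; needs |A ∩ B| ≤ 4 — false.
(b) block 12: |A| = 6, |A ∩ B| = 3; needs |A ∩ B| ≤ |A ∖ B| — true.
(c) block 8: |A| = 9, |A ∩ B| = 4; needs |A ∩ B| ≤ 4 — true.
(d) block 21: |A| = 8, |A ∩ B| = 8; needs |A ∩ B| > 7 — true.
(e) block 3: |A| = 9, |A ∩ B| = 1; needs A ∩ B = ∅ (|A ∩ B| = 0) — false.

3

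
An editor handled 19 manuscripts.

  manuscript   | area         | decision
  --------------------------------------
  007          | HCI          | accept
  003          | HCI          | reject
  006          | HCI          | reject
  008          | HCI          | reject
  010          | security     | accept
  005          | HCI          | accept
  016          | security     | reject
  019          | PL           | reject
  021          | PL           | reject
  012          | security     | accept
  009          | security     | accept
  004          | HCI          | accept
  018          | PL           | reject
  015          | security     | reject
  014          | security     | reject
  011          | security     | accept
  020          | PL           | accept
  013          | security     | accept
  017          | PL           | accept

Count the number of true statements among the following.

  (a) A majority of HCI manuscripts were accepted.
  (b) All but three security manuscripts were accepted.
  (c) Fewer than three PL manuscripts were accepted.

2

(a) HCI: |A| = 6, |A ∩ B| = 3; needs |A ∩ B| > |A ∖ B| — false.
(b) security: |A| = 8, |A ∩ B| = 5; needs |A ∖ B| = 3 — true.
(c) PL: |A| = 5, |A ∩ B| = 2; needs |A ∩ B| < 3 — true.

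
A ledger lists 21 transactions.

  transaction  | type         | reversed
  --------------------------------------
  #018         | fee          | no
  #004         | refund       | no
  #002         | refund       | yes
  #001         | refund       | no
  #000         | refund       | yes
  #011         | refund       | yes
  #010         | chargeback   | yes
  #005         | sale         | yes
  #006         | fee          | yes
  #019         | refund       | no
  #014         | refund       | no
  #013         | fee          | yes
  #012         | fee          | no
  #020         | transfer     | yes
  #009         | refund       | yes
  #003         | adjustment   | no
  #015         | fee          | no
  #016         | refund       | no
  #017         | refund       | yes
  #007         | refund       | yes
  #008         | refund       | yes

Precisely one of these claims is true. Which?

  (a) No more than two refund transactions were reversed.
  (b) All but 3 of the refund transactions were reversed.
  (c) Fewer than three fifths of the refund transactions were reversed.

(c)

|A| = 12, |A ∩ B| = 7, |A ∖ B| = 5.
(a) requires |A ∩ B| ≤ 2: false.
(b) requires |A ∖ B| = 3: false.
(c) requires |A ∩ B| / |A| < 3/5: true.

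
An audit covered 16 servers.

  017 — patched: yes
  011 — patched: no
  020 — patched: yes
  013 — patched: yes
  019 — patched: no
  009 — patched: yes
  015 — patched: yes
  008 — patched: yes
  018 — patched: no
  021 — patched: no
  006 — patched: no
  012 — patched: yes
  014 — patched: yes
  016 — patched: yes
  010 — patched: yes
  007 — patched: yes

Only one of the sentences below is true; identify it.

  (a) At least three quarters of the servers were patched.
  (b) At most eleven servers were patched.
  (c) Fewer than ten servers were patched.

(b)

|A| = 16, |A ∩ B| = 11, |A ∖ B| = 5.
(a) requires |A ∩ B| / |A| ≥ 3/4: false.
(b) requires |A ∩ B| ≤ 11: true.
(c) requires |A ∩ B| < 10: false.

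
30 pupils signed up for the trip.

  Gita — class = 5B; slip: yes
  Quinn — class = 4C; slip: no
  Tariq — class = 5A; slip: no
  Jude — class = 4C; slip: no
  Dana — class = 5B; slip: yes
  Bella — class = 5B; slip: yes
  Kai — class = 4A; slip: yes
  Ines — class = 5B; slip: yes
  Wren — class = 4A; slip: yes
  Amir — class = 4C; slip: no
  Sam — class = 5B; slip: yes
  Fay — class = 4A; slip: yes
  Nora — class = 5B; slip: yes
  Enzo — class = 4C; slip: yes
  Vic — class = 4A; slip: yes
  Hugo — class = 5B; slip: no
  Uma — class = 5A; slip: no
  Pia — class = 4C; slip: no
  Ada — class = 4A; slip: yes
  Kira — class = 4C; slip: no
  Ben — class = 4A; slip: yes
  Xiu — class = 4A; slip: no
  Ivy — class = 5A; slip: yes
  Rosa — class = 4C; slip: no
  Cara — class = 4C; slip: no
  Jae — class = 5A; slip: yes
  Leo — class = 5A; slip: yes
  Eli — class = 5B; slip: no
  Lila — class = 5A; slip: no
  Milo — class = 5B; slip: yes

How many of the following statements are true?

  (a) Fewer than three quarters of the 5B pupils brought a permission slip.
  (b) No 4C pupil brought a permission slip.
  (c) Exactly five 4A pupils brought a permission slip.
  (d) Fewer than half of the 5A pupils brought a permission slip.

0

(a) 5B: |A| = 9, |A ∩ B| = 7; needs |A ∩ B| / |A| < 3/4 — false.
(b) 4C: |A| = 8, |A ∩ B| = 1; needs A ∩ B = ∅ (|A ∩ B| = 0) — false.
(c) 4A: |A| = 7, |A ∩ B| = 6; needs |A ∩ B| = 5 — false.
(d) 5A: |A| = 6, |A ∩ B| = 3; needs |A ∩ B| < |A ∖ B| — false.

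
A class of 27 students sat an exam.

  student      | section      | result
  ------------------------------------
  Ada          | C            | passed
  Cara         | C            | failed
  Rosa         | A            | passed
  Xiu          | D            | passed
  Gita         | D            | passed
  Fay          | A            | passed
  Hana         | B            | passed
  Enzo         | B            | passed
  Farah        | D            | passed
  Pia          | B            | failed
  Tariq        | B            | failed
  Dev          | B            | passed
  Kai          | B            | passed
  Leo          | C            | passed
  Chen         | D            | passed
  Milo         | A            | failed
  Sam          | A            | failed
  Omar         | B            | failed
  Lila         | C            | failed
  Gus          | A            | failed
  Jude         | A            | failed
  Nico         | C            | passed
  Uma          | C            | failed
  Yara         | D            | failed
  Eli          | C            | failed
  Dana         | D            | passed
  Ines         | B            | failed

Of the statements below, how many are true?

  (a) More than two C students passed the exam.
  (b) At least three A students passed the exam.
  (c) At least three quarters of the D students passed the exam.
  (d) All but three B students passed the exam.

2

(a) C: |A| = 7, |A ∩ B| = 3; needs |A ∩ B| > 2 — true.
(b) A: |A| = 6, |A ∩ B| = 2; needs |A ∩ B| ≥ 3 — false.
(c) D: |A| = 6, |A ∩ B| = 5; needs |A ∩ B| / |A| ≥ 3/4 — true.
(d) B: |A| = 8, |A ∩ B| = 4; needs |A ∖ B| = 3 — false.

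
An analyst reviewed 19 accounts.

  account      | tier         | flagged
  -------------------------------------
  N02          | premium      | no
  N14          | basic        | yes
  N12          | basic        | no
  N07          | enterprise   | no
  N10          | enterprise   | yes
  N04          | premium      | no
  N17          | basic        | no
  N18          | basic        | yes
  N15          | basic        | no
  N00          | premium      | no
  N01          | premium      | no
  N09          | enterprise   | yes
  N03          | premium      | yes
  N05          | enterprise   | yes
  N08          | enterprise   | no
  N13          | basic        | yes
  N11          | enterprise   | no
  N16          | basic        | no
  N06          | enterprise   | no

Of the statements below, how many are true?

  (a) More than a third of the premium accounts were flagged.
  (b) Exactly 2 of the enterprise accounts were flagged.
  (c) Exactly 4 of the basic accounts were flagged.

(a) premium: |A| = 5, |A ∩ B| = 1; needs |A ∩ B| / |A| > 1/3 — false.
(b) enterprise: |A| = 7, |A ∩ B| = 3; needs |A ∩ B| = 2 — false.
(c) basic: |A| = 7, |A ∩ B| = 3; needs |A ∩ B| = 4 — false.

0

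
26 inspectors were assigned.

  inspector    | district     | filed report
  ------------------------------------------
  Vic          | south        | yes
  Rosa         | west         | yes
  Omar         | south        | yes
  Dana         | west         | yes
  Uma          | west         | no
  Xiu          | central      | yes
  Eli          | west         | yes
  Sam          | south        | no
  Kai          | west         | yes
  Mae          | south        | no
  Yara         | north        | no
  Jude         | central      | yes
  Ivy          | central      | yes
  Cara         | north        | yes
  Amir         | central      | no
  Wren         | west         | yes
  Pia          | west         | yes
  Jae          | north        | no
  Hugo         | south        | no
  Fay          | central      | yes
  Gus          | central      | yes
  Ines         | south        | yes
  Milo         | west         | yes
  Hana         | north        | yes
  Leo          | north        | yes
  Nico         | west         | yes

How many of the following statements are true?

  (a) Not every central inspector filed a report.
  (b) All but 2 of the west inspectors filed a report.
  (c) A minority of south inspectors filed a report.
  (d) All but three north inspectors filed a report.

1

(a) central: |A| = 6, |A ∩ B| = 5; needs A ⊄ B (|A ∖ B| ≥ 1) — true.
(b) west: |A| = 9, |A ∩ B| = 8; needs |A ∖ B| = 2 — false.
(c) south: |A| = 6, |A ∩ B| = 3; needs |A ∩ B| < |A ∖ B| — false.
(d) north: |A| = 5, |A ∩ B| = 3; needs |A ∖ B| = 3 — false.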